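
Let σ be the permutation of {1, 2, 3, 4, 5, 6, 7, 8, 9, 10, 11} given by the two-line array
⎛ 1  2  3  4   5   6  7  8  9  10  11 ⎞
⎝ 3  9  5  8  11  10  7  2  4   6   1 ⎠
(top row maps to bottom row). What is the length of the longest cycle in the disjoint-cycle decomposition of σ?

Decomposing into disjoint cycles gives (1, 3, 5, 11)(2, 9, 4, 8)(6, 10); the longest has length 4.

4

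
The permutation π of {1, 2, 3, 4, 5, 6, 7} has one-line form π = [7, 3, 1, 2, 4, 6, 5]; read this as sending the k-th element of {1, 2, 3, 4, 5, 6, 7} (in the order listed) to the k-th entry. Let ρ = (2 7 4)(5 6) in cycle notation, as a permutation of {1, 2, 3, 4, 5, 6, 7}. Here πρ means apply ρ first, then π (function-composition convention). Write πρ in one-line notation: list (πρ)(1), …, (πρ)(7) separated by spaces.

Chase each element through ρ then π: 1 → 1 → 7; 2 → 7 → 5; 3 → 3 → 1; 4 → 2 → 3; 5 → 6 → 6; 6 → 5 → 4; 7 → 4 → 2.
Collecting the images, πρ = [7 5 1 3 6 4 2].

7 5 1 3 6 4 2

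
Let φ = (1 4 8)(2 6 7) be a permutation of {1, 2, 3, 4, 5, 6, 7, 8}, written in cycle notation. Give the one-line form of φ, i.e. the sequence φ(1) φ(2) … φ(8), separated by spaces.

4 6 3 8 5 7 2 1

Each element maps to the next entry in its cycle (wrapping to the front): 1↦4, 2↦6, 3↦3, 4↦8, 5↦5, 6↦7, 7↦2, 8↦1.
So the one-line form is 4 6 3 8 5 7 2 1.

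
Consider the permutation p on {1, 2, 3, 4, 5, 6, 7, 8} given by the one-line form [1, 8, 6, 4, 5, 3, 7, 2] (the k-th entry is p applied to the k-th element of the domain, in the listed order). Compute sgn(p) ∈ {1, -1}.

In disjoint-cycle form the cycle lengths are 2, 2, 1, 1, 1, 1.
A cycle of length ℓ contributes ℓ−1 transpositions, so p is a product of 1 + 1 = 2 transpositions — even.

1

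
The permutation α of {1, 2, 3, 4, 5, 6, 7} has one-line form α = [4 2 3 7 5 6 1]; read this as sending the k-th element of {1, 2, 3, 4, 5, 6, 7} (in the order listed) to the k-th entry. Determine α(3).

3

3 is element number 3 of the domain, and entry number 3 of the one-line form is 3, so α(3) = 3.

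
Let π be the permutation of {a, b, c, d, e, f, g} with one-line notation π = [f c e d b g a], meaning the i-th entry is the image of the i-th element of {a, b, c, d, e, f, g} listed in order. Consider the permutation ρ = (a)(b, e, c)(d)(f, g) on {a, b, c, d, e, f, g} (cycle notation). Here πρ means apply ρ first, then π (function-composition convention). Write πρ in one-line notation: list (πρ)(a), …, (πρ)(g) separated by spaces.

f b c d e a g

Chase each element through ρ then π: a → a → f; b → e → b; c → b → c; d → d → d; e → c → e; f → g → a; g → f → g.
So πρ in one-line form is f b c d e a g.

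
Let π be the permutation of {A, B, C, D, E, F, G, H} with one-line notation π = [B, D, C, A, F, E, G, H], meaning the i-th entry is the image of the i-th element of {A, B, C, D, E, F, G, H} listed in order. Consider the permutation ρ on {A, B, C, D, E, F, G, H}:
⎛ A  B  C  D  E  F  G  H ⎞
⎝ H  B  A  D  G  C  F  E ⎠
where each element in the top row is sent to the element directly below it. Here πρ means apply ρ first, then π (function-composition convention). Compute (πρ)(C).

B

ρ(C) = A, then π(A) = B; composing gives (πρ)(C) = B.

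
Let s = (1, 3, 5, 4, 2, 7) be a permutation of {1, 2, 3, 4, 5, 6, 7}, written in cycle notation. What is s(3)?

5

Within (1, 3, 5, 4, 2, 7), 3 ↦ 5.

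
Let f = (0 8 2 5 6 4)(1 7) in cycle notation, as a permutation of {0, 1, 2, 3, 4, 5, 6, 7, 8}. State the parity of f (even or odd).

The cycle lengths are 6, 2, 1.
A cycle is odd iff its length is even; f has 2 even-length cycles, so sgn(f) = (−1)^2 and f is even.

even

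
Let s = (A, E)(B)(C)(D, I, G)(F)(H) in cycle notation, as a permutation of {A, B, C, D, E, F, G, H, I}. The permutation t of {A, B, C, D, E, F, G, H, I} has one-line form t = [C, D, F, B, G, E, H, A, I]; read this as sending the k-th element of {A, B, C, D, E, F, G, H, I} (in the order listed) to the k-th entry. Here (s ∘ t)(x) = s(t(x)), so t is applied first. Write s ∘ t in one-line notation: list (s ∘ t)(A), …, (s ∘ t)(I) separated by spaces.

For each element, apply t then s: A → C → C; B → D → I; C → F → F; D → B → B; E → G → D; F → E → A; G → H → H; H → A → E; I → I → G.
So s ∘ t in one-line form is C I F B D A H E G.

C I F B D A H E G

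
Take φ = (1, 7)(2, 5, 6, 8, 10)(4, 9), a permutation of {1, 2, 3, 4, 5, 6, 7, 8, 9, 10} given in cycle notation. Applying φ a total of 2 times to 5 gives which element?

8

5 lies in the 5-cycle (2, 5, 6, 8, 10).
Advancing 2 steps from 5: 5 → 6 → 8.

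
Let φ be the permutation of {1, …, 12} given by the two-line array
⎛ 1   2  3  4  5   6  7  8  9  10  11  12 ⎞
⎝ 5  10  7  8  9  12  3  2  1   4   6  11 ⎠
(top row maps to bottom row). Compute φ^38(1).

9

Tracing 1 → 5 → … returns to 1 after 3 steps, so 1 lies in a 3-cycle (1, 5, 9).
Powers repeat with period 3 on this cycle, and 38 mod 3 = 2, so φ^38(1) = φ^2(1).
Stepping 2 places around the cycle: 1 → 5 → 9.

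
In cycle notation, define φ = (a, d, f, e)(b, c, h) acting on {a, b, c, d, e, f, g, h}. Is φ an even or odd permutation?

The cycle lengths are 4, 3, 1.
A cycle is odd iff its length is even; φ has 1 even-length cycle, so sgn(φ) = (−1)^1 and φ is odd.

odd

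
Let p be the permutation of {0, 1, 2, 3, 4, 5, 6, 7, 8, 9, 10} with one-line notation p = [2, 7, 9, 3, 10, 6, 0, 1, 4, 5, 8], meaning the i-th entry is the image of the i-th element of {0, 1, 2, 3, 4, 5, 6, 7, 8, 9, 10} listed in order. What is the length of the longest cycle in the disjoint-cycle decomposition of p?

5

Decomposing into disjoint cycles gives (0, 2, 9, 5, 6)(1, 7)(4, 10, 8); the longest has length 5.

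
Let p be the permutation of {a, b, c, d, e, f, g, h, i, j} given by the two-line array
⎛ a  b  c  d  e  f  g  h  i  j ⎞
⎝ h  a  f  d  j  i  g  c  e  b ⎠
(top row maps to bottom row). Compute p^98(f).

Tracing f → i → … returns to f after 8 steps, so f lies in an 8-cycle (a h c f i e j b).
Since the cycle has length 8, p^98 acts on it the same as p^2 (98 mod 8 = 2).
Stepping 2 places around the cycle: f → i → e.

e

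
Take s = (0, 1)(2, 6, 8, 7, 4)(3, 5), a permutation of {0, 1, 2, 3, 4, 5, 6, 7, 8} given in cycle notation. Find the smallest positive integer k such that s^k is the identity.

10

The cycle type of s is (5, 2, 2).
The order is lcm(5, 2, 2) = 10.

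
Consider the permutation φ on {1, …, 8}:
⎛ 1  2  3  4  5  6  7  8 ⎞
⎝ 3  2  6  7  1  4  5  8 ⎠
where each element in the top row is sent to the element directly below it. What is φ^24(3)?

Tracing 3 → 6 → … returns to 3 after 6 steps, so 3 lies in a 6-cycle (1 3 6 4 7 5).
On a 6-cycle, φ^6 is the identity, so φ^24 = φ^0 there (24 ≡ 0 mod 6).
So φ^24(3) = 3.

3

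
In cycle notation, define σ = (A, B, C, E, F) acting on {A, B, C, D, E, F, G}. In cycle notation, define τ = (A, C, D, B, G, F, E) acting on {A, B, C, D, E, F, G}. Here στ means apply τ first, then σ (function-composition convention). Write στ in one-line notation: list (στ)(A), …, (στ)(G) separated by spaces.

Chase each element through τ then σ: A → C → E; B → G → G; C → D → D; D → B → C; E → A → B; F → E → F; G → F → A.
So στ in one-line form is E G D C B F A.

E G D C B F A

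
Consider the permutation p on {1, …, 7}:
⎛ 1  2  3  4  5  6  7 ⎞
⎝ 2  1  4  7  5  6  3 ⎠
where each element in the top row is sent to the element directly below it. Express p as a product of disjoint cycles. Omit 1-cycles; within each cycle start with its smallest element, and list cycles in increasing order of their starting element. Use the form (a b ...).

Iterating p from 1 gives 1 → 2 → 1; that is the 2-cycle (1 2).
Repeating from the next unused element and collecting all non-trivial cycles gives (1 2)(3 4 7).

(1 2)(3 4 7)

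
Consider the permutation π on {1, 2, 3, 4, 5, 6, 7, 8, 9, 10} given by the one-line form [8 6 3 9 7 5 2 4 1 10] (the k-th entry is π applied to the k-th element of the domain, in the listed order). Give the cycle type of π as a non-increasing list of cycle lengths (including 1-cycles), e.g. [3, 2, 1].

The disjoint cycles are (1 8 4 9)(2 6 5 7)(3)(10), with lengths 4, 4, 1, 1 in non-increasing order.

[4, 4, 1, 1]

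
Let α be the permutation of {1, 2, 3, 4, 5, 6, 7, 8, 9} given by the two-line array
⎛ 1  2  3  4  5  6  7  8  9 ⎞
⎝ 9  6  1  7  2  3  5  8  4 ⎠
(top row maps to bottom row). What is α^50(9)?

Tracing 9 → 4 → … returns to 9 after 8 steps, so 9 lies in an 8-cycle (1, 9, 4, 7, 5, 2, 6, 3).
Since the cycle has length 8, α^50 acts on it the same as α^2 (50 mod 8 = 2).
Advancing 2 steps from 9: 9 → 4 → 7.

7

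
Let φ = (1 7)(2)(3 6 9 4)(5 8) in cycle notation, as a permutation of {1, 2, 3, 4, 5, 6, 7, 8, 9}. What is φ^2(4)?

6

4 lies in the 4-cycle (3 6 9 4).
Stepping 2 places around the cycle: 4 → 3 → 6.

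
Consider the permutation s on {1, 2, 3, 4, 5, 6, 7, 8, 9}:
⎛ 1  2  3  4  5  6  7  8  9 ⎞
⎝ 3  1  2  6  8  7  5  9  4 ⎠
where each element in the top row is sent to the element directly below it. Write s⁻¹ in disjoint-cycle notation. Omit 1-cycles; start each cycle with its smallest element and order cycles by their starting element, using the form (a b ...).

First write s in disjoint cycles: (1 3 2)(4 6 7 5 8 9).
Reversing each cycle (and rotating so the smallest element leads) gives s⁻¹ = (1 2 3)(4 9 8 5 7 6).

(1 2 3)(4 9 8 5 7 6)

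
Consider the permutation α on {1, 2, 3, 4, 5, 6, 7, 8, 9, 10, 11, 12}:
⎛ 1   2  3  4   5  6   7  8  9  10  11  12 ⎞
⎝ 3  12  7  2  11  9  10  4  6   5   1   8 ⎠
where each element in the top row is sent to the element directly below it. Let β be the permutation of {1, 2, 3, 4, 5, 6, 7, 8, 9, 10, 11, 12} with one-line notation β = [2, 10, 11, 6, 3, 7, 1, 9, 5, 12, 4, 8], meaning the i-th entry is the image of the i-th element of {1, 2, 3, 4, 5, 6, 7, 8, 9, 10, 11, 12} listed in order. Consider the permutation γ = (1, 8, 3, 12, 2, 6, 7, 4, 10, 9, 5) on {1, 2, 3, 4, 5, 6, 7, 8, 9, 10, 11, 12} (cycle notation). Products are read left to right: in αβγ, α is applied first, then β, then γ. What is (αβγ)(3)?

8

Apply the permutations in order: α(3) = 7, then β(7) = 1, then γ(1) = 8. So (αβγ)(3) = 8.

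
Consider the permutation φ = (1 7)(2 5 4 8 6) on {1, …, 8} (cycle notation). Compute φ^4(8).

8 lies in the 5-cycle (2 5 4 8 6).
Stepping 4 places around the cycle: 8 → 6 → 2 → 5 → 4.

4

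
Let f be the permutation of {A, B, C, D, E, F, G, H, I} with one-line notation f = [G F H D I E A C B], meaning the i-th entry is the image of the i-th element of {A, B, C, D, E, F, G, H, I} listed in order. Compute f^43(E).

Tracing E → I → … returns to E after 4 steps, so E lies in a 4-cycle (B F E I).
On a 4-cycle, f^4 is the identity, so f^43 = f^3 there (43 ≡ 3 mod 4).
Stepping 3 places around the cycle: E → I → B → F.

F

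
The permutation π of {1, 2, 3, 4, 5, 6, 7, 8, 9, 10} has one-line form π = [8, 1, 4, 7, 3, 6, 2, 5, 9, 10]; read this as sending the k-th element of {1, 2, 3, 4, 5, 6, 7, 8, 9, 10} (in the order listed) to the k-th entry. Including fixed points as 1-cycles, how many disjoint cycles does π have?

The cycle decomposition is (1 8 5 3 4 7 2)(6)(9)(10), which has 4 cycles (counting 1-cycles).

4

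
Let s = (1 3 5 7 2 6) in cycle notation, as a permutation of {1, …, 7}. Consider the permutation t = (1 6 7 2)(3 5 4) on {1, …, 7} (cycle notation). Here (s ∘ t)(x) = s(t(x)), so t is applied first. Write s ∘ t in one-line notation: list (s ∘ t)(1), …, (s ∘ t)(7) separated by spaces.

1 3 7 5 4 2 6

For each element, apply t then s: 1 → 6 → 1; 2 → 1 → 3; 3 → 5 → 7; 4 → 3 → 5; 5 → 4 → 4; 6 → 7 → 2; 7 → 2 → 6.
Collecting the images, s ∘ t = [1 3 7 5 4 2 6].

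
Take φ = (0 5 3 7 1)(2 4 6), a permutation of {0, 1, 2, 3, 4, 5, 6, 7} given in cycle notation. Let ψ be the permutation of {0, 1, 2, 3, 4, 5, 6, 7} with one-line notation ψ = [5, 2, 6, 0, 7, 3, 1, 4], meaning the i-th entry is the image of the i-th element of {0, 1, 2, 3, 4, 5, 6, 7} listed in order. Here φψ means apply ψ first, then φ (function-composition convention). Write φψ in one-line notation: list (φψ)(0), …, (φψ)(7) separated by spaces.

3 4 2 5 1 7 0 6

For each element, apply ψ then φ: 0 → 5 → 3; 1 → 2 → 4; 2 → 6 → 2; 3 → 0 → 5; 4 → 7 → 1; 5 → 3 → 7; 6 → 1 → 0; 7 → 4 → 6.
Collecting the images, φψ = [3 4 2 5 1 7 0 6].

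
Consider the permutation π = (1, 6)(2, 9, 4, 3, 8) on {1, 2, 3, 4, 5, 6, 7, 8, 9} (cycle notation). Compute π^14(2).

8

2 lies in the 5-cycle (2, 9, 4, 3, 8).
Since the cycle has length 5, π^14 acts on it the same as π^4 (14 mod 5 = 4).
Advancing 4 steps from 2: 2 → 9 → 4 → 3 → 8.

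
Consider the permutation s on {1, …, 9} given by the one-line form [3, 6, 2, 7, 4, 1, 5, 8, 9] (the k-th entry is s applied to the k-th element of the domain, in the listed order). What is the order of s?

Writing s as disjoint cycles, the cycle lengths are 4, 3, 1, 1.
The order of s is the least common multiple of its cycle lengths: lcm(4, 3) = 12.

12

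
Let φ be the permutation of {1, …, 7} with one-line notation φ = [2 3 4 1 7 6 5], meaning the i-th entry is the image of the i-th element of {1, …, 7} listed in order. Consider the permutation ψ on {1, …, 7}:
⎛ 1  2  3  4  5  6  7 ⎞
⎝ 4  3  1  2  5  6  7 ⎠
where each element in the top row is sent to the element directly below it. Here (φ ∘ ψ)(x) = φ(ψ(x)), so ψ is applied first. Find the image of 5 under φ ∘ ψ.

First apply ψ: ψ(5) = 5, then φ(5) = 7. Thus (φ ∘ ψ)(5) = 7.

7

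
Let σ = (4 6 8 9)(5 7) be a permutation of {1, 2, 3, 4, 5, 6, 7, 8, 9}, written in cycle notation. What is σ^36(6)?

6

6 lies in the 4-cycle (4 6 8 9).
Powers repeat with period 4 on this cycle, and 36 mod 4 = 0, so σ^36(6) = σ^0(6).
So σ^36(6) = 6.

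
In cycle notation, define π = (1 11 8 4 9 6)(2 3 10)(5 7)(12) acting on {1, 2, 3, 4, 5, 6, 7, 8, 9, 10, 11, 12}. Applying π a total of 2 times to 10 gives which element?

3

10 lies in the 3-cycle (2 3 10).
Advancing 2 steps from 10: 10 → 2 → 3.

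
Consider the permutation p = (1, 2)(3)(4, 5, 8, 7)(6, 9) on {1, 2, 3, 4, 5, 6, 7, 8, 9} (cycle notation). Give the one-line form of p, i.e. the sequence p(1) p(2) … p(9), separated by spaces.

2 1 3 5 8 9 4 7 6

Reading each image from the cycles: 1↦2, 2↦1, 3↦3, 4↦5, 5↦8, 6↦9, 7↦4, 8↦7, 9↦6.
So the one-line form is 2 1 3 5 8 9 4 7 6.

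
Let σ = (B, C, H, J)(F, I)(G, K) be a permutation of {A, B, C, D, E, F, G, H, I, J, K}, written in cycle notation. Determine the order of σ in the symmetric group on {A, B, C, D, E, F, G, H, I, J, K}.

The disjoint cycles have lengths 4, 2, 2, 1, 1, 1.
The order of σ is the least common multiple of its cycle lengths: lcm(4, 2, 2) = 4.

4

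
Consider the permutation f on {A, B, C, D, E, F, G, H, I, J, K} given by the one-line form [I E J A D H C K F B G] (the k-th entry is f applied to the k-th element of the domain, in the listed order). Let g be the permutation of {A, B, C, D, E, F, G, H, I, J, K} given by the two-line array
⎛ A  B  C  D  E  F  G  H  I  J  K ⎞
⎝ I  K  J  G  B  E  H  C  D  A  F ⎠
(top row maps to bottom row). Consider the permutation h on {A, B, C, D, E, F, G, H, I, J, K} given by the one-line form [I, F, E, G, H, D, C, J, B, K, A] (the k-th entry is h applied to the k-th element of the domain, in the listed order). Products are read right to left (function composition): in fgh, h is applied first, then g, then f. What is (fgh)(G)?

B

(fgh)(G) = f(g(h(G))). h(G) = C, then g(C) = J, then f(J) = B, so the result is B.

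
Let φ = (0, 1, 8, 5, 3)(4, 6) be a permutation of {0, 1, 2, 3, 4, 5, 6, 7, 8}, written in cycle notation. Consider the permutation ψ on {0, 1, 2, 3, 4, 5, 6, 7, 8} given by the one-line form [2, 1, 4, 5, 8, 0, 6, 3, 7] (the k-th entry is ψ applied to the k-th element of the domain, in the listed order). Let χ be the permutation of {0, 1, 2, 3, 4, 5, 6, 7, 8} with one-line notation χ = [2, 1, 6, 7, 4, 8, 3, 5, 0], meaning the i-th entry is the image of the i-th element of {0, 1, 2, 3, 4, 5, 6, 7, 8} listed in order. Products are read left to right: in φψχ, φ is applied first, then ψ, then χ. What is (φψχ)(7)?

Chase 7: φ(7) = 7; ψ(7) = 3; χ(3) = 7. Hence (φψχ)(7) = 7.

7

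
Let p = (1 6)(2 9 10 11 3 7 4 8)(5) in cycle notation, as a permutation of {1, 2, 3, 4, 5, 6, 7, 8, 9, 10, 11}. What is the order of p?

8

The disjoint cycles have lengths 8, 2, 1.
Since disjoint cycles commute, ord(p) = lcm(8, 2) = 8.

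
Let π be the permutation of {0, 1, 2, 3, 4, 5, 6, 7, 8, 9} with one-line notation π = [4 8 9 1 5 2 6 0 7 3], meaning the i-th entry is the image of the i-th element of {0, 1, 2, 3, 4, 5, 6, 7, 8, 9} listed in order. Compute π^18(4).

Tracing 4 → 5 → … returns to 4 after 9 steps, so 4 lies in a 9-cycle (0, 4, 5, 2, 9, 3, 1, 8, 7).
Powers repeat with period 9 on this cycle, and 18 mod 9 = 0, so π^18(4) = π^0(4).
So π^18(4) = 4.

4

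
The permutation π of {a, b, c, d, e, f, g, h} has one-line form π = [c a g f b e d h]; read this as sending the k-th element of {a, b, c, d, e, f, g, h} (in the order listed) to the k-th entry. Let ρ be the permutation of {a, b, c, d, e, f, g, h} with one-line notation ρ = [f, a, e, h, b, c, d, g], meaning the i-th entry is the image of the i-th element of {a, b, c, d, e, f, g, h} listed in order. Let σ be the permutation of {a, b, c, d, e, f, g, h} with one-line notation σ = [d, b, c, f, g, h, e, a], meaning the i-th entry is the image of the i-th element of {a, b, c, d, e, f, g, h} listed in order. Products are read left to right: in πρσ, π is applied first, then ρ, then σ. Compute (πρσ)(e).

d

Apply the permutations in order: π(e) = b, then ρ(b) = a, then σ(a) = d. So (πρσ)(e) = d.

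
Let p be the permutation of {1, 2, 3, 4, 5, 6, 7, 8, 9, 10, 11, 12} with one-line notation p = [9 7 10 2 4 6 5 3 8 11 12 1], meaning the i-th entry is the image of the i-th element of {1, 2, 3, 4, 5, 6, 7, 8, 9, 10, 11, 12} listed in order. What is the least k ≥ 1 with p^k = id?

Writing p as disjoint cycles, the cycle lengths are 7, 4, 1.
Since disjoint cycles commute, ord(p) = lcm(7, 4) = 28.

28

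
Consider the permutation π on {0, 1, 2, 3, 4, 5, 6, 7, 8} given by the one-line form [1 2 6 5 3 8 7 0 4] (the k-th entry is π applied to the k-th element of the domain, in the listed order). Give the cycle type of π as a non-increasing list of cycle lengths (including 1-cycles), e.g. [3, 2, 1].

The disjoint cycles are (0, 1, 2, 6, 7)(3, 5, 8, 4), with lengths 5, 4 in non-increasing order.

[5, 4]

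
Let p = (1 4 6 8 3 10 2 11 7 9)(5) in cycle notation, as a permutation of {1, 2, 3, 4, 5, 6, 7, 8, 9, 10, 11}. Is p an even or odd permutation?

odd

The cycle lengths are 10, 1.
A cycle of length ℓ contributes ℓ−1 transpositions, so p is a product of 9 transpositions — odd.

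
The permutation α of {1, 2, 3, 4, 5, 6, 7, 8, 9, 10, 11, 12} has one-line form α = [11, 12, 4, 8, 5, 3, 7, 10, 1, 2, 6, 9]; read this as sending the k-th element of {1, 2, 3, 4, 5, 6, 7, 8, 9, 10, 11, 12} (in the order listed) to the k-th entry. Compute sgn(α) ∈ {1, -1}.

In disjoint-cycle form the cycle lengths are 10, 1, 1.
A cycle is odd iff its length is even; α has 1 even-length cycle, so sgn(α) = (−1)^1 and α is odd.

-1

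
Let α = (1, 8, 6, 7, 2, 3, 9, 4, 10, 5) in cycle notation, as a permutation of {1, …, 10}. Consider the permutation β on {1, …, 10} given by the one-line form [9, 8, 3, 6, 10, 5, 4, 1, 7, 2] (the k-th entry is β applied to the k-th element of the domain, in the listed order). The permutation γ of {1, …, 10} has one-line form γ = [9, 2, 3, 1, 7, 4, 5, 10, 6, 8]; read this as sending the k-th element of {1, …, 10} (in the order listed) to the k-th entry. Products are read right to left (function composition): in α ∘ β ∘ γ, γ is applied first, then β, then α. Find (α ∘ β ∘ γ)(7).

5

Apply the permutations in order: γ(7) = 5, then β(5) = 10, then α(10) = 5. So (α ∘ β ∘ γ)(7) = 5.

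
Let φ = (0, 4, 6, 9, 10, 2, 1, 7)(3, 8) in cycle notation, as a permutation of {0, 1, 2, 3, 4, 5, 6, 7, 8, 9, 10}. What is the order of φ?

8

The disjoint cycles have lengths 8, 2, 1.
Since disjoint cycles commute, ord(φ) = lcm(8, 2) = 8.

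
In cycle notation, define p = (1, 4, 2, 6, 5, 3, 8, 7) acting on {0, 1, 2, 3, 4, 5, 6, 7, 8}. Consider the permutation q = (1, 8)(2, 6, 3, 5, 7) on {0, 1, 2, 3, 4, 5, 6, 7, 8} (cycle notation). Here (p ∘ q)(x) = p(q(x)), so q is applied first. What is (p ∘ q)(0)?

0

First apply q: q(0) = 0, then p(0) = 0. Thus (p ∘ q)(0) = 0.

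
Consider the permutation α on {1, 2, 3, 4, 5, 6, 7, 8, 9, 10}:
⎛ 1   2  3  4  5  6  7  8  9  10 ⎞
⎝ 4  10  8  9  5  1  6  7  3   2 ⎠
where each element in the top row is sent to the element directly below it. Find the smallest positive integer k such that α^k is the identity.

14

Writing α as disjoint cycles, the cycle lengths are 7, 2, 1.
The order is lcm(7, 2) = 14.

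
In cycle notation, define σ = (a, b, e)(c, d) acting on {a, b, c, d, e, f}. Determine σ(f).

f does not appear in any cycle of σ, so it is a fixed point: σ(f) = f.

f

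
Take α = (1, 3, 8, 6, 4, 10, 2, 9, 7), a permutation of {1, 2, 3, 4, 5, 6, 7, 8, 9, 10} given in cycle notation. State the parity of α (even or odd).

even

The cycle lengths are 9, 1.
A cycle is odd iff its length is even; α has 0 even-length cycles, so sgn(α) = (−1)^0 and α is even.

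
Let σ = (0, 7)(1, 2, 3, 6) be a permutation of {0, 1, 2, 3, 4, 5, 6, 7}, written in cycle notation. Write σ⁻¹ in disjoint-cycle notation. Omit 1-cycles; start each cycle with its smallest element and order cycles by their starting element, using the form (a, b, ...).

The inverse reverses each cycle.
Reversing each cycle of σ and rotating so the smallest element leads gives (0, 7)(1, 6, 3, 2).

(0, 7)(1, 6, 3, 2)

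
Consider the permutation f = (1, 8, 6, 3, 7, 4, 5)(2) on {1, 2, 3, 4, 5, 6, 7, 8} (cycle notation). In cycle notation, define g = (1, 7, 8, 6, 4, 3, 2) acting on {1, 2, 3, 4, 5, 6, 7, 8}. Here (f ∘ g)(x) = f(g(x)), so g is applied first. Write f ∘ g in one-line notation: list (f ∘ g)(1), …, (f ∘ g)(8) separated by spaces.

4 8 2 7 1 5 6 3

(f ∘ g)(x) = f(g(x)). Computing each image: f(g(1)) = f(7) = 4, f(g(2)) = f(1) = 8, f(g(3)) = f(2) = 2, f(g(4)) = f(3) = 7, f(g(5)) = f(5) = 1, f(g(6)) = f(4) = 5, f(g(7)) = f(8) = 6, f(g(8)) = f(6) = 3.
Hence f ∘ g = [4 8 2 7 1 5 6 3].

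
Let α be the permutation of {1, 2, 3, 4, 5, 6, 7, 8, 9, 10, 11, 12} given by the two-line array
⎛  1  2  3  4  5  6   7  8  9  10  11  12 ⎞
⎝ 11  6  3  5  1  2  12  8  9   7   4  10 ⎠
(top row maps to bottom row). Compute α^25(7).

Tracing 7 → 12 → … returns to 7 after 3 steps, so 7 lies in a 3-cycle (7 12 10).
Since the cycle has length 3, α^25 acts on it the same as α^1 (25 mod 3 = 1).
Advancing 1 step from 7: 7 → 12.

12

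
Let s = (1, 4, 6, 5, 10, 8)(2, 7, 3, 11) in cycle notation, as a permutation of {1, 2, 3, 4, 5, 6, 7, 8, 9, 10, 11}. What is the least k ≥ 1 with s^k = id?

The cycle type of s is (6, 4, 1).
The order of s is the least common multiple of its cycle lengths: lcm(6, 4) = 12.

12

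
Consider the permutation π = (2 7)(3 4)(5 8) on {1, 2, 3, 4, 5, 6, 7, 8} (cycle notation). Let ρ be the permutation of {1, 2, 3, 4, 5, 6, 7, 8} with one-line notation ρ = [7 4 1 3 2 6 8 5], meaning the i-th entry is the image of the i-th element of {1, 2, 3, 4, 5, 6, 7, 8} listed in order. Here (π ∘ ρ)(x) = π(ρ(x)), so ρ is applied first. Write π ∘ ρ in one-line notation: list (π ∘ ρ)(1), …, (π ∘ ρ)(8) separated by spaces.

For each element, apply ρ then π: 1 → 7 → 2; 2 → 4 → 3; 3 → 1 → 1; 4 → 3 → 4; 5 → 2 → 7; 6 → 6 → 6; 7 → 8 → 5; 8 → 5 → 8.
So π ∘ ρ in one-line form is 2 3 1 4 7 6 5 8.

2 3 1 4 7 6 5 8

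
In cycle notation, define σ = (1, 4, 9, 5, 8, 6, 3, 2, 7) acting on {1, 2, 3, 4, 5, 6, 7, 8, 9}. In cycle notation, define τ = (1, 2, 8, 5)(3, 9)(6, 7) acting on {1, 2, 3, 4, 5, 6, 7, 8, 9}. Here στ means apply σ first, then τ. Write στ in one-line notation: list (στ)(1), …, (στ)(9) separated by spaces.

4 6 8 3 5 9 2 7 1

(στ)(x) = τ(σ(x)). Computing each image: τ(σ(1)) = τ(4) = 4, τ(σ(2)) = τ(7) = 6, τ(σ(3)) = τ(2) = 8, τ(σ(4)) = τ(9) = 3, τ(σ(5)) = τ(8) = 5, τ(σ(6)) = τ(3) = 9, τ(σ(7)) = τ(1) = 2, τ(σ(8)) = τ(6) = 7, τ(σ(9)) = τ(5) = 1.
Hence στ = [4 6 8 3 5 9 2 7 1].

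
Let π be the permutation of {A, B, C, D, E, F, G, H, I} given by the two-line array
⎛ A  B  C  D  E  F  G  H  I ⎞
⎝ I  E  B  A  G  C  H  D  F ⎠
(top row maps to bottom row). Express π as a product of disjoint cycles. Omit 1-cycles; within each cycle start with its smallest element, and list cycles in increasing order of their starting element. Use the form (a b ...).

(A I F C B E G H D)

Iterating π from A gives A → I → F → C → B → E → G → H → D → A; that is the 9-cycle (A I F C B E G H D).
Continuing from each remaining unvisited element yields (A I F C B E G H D).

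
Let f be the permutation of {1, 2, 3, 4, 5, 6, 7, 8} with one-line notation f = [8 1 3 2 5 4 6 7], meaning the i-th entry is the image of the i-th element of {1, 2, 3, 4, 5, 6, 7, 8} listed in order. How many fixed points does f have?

The fixed points (elements with f(x) = x) are {3, 5}, so there are 2.

2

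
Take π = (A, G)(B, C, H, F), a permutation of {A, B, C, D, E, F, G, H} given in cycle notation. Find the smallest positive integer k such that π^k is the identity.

4

The cycle type of π is (4, 2, 1, 1).
The order of π is the least common multiple of its cycle lengths: lcm(4, 2) = 4.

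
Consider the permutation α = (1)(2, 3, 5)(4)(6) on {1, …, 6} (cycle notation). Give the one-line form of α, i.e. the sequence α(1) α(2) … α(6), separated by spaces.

1 3 5 4 2 6

Reading each image from the cycles: 1↦1, 2↦3, 3↦5, 4↦4, 5↦2, 6↦6.
So the one-line form is 1 3 5 4 2 6.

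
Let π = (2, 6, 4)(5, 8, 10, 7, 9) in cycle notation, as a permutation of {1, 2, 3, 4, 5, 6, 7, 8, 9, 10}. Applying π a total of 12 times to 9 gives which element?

9 lies in the 5-cycle (5, 8, 10, 7, 9).
On a 5-cycle, π^5 is the identity, so π^12 = π^2 there (12 ≡ 2 mod 5).
Stepping 2 places around the cycle: 9 → 5 → 8.

8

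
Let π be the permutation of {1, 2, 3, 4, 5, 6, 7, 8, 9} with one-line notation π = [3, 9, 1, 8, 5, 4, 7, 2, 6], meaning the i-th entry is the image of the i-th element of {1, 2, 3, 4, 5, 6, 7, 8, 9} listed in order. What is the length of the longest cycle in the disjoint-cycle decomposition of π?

5

Decomposing into disjoint cycles gives (1 3)(2 9 6 4 8); the longest has length 5.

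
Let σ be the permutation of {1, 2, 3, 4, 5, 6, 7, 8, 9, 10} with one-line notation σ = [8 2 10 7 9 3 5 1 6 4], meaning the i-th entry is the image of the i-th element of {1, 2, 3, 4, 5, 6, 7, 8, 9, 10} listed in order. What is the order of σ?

14

The disjoint-cycle form of σ has cycle lengths 7, 2, 1.
The order of σ is the least common multiple of its cycle lengths: lcm(7, 2) = 14.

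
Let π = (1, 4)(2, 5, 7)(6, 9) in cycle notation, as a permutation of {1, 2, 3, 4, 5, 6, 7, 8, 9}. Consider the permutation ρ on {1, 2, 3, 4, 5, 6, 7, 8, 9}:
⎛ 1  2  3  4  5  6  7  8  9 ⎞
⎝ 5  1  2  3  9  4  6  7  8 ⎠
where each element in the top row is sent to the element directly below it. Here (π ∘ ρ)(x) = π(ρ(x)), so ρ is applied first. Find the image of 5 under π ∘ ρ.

First apply ρ: ρ(5) = 9, then π(9) = 6. Thus (π ∘ ρ)(5) = 6.

6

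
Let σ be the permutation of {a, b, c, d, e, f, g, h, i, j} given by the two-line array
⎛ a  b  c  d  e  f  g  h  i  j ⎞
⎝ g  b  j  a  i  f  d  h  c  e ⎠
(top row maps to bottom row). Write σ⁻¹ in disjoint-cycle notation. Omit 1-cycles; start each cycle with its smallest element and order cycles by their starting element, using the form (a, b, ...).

First write σ in disjoint cycles: (a, g, d)(c, j, e, i).
Reversing each cycle (and rotating so the smallest element leads) gives σ⁻¹ = (a, d, g)(c, i, e, j).

(a, d, g)(c, i, e, j)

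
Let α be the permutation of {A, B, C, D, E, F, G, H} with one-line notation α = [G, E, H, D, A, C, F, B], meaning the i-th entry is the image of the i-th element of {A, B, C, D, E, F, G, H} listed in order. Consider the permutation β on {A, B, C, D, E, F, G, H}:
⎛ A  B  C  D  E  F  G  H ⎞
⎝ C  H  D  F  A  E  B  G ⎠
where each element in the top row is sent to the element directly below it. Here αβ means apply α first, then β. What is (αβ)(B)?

α(B) = E, then β(E) = A; composing gives (αβ)(B) = A.

A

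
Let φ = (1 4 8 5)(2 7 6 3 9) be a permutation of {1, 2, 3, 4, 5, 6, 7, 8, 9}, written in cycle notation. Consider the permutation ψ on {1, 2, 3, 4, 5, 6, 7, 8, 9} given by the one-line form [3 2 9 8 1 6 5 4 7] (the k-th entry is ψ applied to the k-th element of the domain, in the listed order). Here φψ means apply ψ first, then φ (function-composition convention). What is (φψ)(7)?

First apply ψ: ψ(7) = 5, then φ(5) = 1. Thus (φψ)(7) = 1.

1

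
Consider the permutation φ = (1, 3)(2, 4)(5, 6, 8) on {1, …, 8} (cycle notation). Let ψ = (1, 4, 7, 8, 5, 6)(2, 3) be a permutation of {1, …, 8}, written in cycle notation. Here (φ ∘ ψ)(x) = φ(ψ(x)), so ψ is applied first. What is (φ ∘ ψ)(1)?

2

First apply ψ: ψ(1) = 4, then φ(4) = 2. Thus (φ ∘ ψ)(1) = 2.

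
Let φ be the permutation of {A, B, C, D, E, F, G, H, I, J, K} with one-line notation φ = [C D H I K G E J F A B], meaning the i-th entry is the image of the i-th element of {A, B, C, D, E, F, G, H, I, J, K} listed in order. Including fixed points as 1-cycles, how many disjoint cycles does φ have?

2

The cycle decomposition is (A, C, H, J)(B, D, I, F, G, E, K), which has 2 cycles (counting 1-cycles).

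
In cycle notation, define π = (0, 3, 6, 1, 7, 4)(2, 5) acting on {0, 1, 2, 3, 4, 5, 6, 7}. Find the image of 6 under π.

1

In the cycle (0, 3, 6, 1, 7, 4), 6 is followed by 1, so π(6) = 1.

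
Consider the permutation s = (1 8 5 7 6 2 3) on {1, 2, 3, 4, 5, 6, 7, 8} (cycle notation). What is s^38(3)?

5

3 lies in the 7-cycle (1 8 5 7 6 2 3).
On a 7-cycle, s^7 is the identity, so s^38 = s^3 there (38 ≡ 3 mod 7).
Advancing 3 steps from 3: 3 → 1 → 8 → 5.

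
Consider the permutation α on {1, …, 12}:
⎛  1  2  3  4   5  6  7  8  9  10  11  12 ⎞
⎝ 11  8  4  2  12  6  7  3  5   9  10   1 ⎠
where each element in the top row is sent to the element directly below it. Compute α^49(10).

Tracing 10 → 9 → … returns to 10 after 6 steps, so 10 lies in a 6-cycle (1 11 10 9 5 12).
Powers repeat with period 6 on this cycle, and 49 mod 6 = 1, so α^49(10) = α^1(10).
Advancing 1 step from 10: 10 → 9.

9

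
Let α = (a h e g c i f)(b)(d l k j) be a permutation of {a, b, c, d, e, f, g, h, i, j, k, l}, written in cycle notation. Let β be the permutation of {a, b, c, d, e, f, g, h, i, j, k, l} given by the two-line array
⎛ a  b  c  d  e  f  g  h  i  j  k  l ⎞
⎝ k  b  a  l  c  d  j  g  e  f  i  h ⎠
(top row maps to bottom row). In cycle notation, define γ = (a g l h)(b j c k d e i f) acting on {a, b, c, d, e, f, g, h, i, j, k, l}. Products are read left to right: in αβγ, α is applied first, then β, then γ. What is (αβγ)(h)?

k

(αβγ)(h) = γ(β(α(h))). α(h) = e, then β(e) = c, then γ(c) = k, so the result is k.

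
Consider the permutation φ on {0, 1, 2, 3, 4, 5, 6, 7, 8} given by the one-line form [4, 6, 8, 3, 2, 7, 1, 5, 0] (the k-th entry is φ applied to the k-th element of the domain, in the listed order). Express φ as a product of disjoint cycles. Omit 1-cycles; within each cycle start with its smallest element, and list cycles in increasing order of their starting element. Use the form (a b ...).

Iterating φ from 0 gives 0 → 4 → 2 → 8 → 0; that is the 4-cycle (0 4 2 8).
Continuing from each remaining unvisited element yields (0 4 2 8)(1 6)(5 7).

(0 4 2 8)(1 6)(5 7)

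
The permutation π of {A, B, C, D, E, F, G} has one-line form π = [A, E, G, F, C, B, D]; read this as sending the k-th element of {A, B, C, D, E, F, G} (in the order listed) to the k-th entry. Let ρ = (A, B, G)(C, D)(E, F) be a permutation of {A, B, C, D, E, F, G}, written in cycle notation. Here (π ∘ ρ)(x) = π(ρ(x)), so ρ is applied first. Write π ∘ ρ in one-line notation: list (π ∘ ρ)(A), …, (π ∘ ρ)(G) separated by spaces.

Chase each element through ρ then π: A → B → E; B → G → D; C → D → F; D → C → G; E → F → B; F → E → C; G → A → A.
Collecting the images, π ∘ ρ = [E D F G B C A].

E D F G B C A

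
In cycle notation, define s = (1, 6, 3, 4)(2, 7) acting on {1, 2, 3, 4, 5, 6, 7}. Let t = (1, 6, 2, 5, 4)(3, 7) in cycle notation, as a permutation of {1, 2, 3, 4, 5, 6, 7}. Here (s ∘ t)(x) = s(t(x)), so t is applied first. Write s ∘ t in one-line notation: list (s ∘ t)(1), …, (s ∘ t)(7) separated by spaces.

3 5 2 6 1 7 4

For each element, apply t then s: 1 → 6 → 3; 2 → 5 → 5; 3 → 7 → 2; 4 → 1 → 6; 5 → 4 → 1; 6 → 2 → 7; 7 → 3 → 4.
So s ∘ t in one-line form is 3 5 2 6 1 7 4.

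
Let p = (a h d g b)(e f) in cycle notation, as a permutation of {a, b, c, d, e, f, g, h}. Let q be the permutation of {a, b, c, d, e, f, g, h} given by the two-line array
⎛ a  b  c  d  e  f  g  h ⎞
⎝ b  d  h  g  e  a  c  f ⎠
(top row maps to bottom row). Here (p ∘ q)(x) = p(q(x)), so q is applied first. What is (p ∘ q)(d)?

First apply q: q(d) = g, then p(g) = b. Thus (p ∘ q)(d) = b.

b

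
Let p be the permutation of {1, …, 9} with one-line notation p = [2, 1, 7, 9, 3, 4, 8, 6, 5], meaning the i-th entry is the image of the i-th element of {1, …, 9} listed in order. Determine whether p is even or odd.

odd

In disjoint-cycle form the cycle lengths are 7, 2.
A cycle is odd iff its length is even; p has 1 even-length cycle, so sgn(p) = (−1)^1 and p is odd.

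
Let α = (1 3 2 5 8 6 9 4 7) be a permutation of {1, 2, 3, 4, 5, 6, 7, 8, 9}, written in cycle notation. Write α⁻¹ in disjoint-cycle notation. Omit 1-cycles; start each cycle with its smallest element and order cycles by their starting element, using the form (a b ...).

(1 7 4 9 6 8 5 2 3)

If α sends a → b within a cycle, α⁻¹ sends b → a; equivalently, reverse each cycle.
Reversing each cycle of α and rotating so the smallest element leads gives (1 7 4 9 6 8 5 2 3).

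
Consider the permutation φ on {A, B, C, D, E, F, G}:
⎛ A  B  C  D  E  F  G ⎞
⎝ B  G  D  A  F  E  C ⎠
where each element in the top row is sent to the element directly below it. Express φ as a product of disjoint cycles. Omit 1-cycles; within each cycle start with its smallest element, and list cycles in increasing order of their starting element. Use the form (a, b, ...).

Iterating φ from A gives A → B → G → C → D → A; that is the 5-cycle (A, B, G, C, D).
Repeating from the next unused element and collecting all non-trivial cycles gives (A, B, G, C, D)(E, F).

(A, B, G, C, D)(E, F)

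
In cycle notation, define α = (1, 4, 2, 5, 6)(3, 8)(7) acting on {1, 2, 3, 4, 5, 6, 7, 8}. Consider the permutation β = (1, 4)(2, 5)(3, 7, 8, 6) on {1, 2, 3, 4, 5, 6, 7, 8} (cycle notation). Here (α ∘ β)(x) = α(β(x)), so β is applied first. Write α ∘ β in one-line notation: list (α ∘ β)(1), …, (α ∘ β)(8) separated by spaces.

For each element, apply β then α: 1 → 4 → 2; 2 → 5 → 6; 3 → 7 → 7; 4 → 1 → 4; 5 → 2 → 5; 6 → 3 → 8; 7 → 8 → 3; 8 → 6 → 1.
So α ∘ β in one-line form is 2 6 7 4 5 8 3 1.

2 6 7 4 5 8 3 1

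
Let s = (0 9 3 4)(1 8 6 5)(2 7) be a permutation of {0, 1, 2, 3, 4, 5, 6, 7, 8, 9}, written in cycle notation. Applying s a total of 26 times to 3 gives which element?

0

3 lies in the 4-cycle (0 9 3 4).
Since the cycle has length 4, s^26 acts on it the same as s^2 (26 mod 4 = 2).
Stepping 2 places around the cycle: 3 → 4 → 0.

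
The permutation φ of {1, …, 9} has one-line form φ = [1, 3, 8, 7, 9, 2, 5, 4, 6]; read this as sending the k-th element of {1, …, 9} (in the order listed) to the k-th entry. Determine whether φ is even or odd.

In disjoint-cycle form the cycle lengths are 8, 1.
A cycle is odd iff its length is even; φ has 1 even-length cycle, so sgn(φ) = (−1)^1 and φ is odd.

odd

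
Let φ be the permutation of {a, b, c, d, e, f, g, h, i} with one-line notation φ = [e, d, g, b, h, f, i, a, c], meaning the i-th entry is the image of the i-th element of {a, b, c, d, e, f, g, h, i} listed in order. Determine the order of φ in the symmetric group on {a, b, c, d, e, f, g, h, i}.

6

The disjoint-cycle form of φ has cycle lengths 3, 3, 2, 1.
The order of φ is the least common multiple of its cycle lengths: lcm(3, 3, 2) = 6.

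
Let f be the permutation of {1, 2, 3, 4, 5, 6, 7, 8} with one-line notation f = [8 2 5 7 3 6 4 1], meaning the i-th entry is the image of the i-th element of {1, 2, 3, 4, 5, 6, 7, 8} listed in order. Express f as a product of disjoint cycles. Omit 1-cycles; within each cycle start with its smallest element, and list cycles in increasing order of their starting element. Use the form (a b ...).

From 1: 1 → 8 → 1, closing the cycle (1 8).
Repeating from the next unused element and collecting all non-trivial cycles gives (1 8)(3 5)(4 7).

(1 8)(3 5)(4 7)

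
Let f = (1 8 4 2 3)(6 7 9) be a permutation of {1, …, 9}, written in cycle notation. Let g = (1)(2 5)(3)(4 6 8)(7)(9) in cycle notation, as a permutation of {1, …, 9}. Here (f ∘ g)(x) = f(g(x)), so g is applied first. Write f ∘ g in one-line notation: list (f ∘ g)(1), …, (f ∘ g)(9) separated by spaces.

(f ∘ g)(x) = f(g(x)). Computing each image: f(g(1)) = f(1) = 8, f(g(2)) = f(5) = 5, f(g(3)) = f(3) = 1, f(g(4)) = f(6) = 7, f(g(5)) = f(2) = 3, f(g(6)) = f(8) = 4, f(g(7)) = f(7) = 9, f(g(8)) = f(4) = 2, f(g(9)) = f(9) = 6.
Hence f ∘ g = [8 5 1 7 3 4 9 2 6].

8 5 1 7 3 4 9 2 6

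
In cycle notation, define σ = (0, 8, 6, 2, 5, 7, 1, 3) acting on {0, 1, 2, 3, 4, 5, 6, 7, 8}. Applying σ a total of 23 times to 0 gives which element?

3

0 lies in the 8-cycle (0, 8, 6, 2, 5, 7, 1, 3).
On an 8-cycle, σ^8 is the identity, so σ^23 = σ^7 there (23 ≡ 7 mod 8).
Advancing 7 steps from 0: 0 → 8 → 6 → 2 → 5 → 7 → 1 → 3.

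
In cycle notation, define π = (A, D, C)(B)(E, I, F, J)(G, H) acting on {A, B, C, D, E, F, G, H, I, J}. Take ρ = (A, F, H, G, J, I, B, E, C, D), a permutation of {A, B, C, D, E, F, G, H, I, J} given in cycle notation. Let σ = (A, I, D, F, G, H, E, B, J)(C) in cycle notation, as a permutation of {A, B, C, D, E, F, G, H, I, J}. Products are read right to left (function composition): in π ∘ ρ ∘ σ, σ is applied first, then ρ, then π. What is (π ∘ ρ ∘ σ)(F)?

E

(π ∘ ρ ∘ σ)(F) = π(ρ(σ(F))). σ(F) = G, then ρ(G) = J, then π(J) = E, so the result is E.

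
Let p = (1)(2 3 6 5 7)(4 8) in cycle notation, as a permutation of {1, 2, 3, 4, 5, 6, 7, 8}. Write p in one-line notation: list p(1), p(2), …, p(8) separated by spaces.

Each element maps to the next entry in its cycle (wrapping to the front): 1→1, 2→3, 3→6, 4→8, 5→7, 6→5, 7→2, 8→4.
So the one-line form is 1 3 6 8 7 5 2 4.

1 3 6 8 7 5 2 4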